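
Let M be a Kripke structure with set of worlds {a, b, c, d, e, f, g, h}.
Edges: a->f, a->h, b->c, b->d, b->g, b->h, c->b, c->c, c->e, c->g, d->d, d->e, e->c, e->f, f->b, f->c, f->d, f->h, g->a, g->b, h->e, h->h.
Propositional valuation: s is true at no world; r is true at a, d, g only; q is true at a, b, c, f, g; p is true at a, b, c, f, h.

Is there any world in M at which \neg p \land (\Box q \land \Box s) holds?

No

Recall that \Box ψ holds at a world iff ψ holds at every accessible world, and \Diamond ψ holds iff ψ holds at some accessible world.
Let φ = \neg p \land (\Box q \land \Box s). Evaluate φ at each world:
  a (successors {f, h}): φ is false.
  b (successors {c, d, g, h}): φ is false.
  c (successors {b, c, e, g}): φ is false.
  d (successors {d, e}): φ is false.
  e (successors {c, f}): φ is false.
  f (successors {b, c, d, h}): φ is false.
  g (successors {a, b}): φ is false.
  h (successors {e, h}): φ is false.
For instance, at d:
  At d: \neg p is true, \Box q \land \Box s is false, so \neg p \land (\Box q \land \Box s) is false.
    At d: \Box q is false, \Box s is false, so \Box q \land \Box s is false.
      At d: \Box q requires q at every successor {d, e}.
        q fails at d, so \Box q is false at d.
      At d: \Box s requires s at every successor {d, e}.
        s fails at d, so \Box s is false at d.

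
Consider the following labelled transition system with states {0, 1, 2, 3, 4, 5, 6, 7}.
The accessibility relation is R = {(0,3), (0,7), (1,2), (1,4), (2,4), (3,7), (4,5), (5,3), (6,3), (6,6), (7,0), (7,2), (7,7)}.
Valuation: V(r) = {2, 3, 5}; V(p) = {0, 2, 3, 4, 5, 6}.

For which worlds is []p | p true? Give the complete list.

0, 1, 2, 3, 4, 5, 6

Let φ = []p | p. Evaluate φ at each world:
  0 (successors {3, 7}): φ is true.
  1 (successors {2, 4}): φ is true.
  2 (successors {4}): φ is true.
  3 (successors {7}): φ is true.
  4 (successors {5}): φ is true.
  5 (successors {3}): φ is true.
  6 (successors {3, 6}): φ is true.
  7 (successors {0, 2, 7}): φ is false.
For instance, at 4:
  At 4: []p is true, p is true, so []p | p is true.
    At 4: []p requires p at every successor {5}.
      At 5: p is true.
    So []p is true at 4.
Satisfying worlds: {0, 1, 2, 3, 4, 5, 6}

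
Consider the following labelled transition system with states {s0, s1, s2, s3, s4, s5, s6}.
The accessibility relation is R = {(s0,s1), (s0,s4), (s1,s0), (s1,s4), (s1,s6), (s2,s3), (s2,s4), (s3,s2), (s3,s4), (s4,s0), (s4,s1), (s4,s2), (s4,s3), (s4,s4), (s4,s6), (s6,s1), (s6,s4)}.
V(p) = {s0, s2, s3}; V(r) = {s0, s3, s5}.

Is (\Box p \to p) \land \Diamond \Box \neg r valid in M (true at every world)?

No

Recall that \Box ψ holds at a world iff ψ holds at every accessible world, and \Diamond ψ holds iff ψ holds at some accessible world.
Let φ = (\Box p \to p) \land \Diamond \Box \neg r. Evaluate φ at each world:
  s0 (successors {s1, s4}): φ is false.
  s1 (successors {s0, s4, s6}): φ is true.
  s2 (successors {s3, s4}): φ is true.
  s3 (successors {s2, s4}): φ is false.
  s4 (successors {s0, s1, s2, s3, s4, s6}): φ is true.
  s5 (successors ∅): φ is false.
  s6 (successors {s1, s4}): φ is false.
Detail at s0 (counterexample):
  At s0: \Box p \to p is true, \Diamond \Box \neg r is false, so (\Box p \to p) \land \Diamond \Box \neg r is false.
    At s0: \Box p is false, p is true, so \Box p \to p is true.
      At s0: \Box p requires p at every successor {s1, s4}.
        p fails at s1, so \Box p is false at s0.
    At s0: \Diamond \Box \neg r requires \Box \neg r at some successor in {s1, s4}.
      At s1: \Box \neg r is false.
      At s4: \Box \neg r is false.
    So \Diamond \Box \neg r is false at s0.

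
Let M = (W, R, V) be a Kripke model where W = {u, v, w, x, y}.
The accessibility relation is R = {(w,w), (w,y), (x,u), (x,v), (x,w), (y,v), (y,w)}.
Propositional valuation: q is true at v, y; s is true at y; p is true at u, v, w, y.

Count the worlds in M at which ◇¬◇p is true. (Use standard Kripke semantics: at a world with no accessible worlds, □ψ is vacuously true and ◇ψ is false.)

Let φ = ◇¬◇p. Evaluate φ at each world:
  u (successors ∅): φ is false.
  v (successors ∅): φ is false.
  w (successors {w, y}): φ is false.
  x (successors {u, v, w}): φ is true.
  y (successors {v, w}): φ is true.
For instance, at w:
  At w: ◇¬◇p requires ¬◇p at some successor in {w, y}.
    At w: ¬◇p is false.
    At y: ¬◇p is false.
  So ◇¬◇p is false at w.
Satisfying worlds: {x, y}

2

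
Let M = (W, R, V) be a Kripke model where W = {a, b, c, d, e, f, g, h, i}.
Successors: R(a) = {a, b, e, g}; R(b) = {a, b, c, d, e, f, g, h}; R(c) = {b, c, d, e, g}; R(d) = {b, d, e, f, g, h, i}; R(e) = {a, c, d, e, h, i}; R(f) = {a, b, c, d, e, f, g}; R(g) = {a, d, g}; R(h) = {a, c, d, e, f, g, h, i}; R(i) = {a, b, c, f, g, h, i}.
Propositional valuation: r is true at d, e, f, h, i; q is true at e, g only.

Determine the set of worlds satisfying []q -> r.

a, b, c, d, e, f, g, h, i

Let φ = []q -> r. Evaluate φ at each world:
  a (successors {a, b, e, g}): φ is true.
  b (successors {a, b, c, d, e, f, g, h}): φ is true.
  c (successors {b, c, d, e, g}): φ is true.
  d (successors {b, d, e, f, g, h, i}): φ is true.
  e (successors {a, c, d, e, h, i}): φ is true.
  f (successors {a, b, c, d, e, f, g}): φ is true.
  g (successors {a, d, g}): φ is true.
  h (successors {a, c, d, e, f, g, h, i}): φ is true.
  i (successors {a, b, c, f, g, h, i}): φ is true.
For instance, at e:
  At e: []q is false, r is true, so []q -> r is true.
    At e: []q requires q at every successor {a, c, d, e, h, i}.
      q fails at a, so []q is false at e.
Satisfying worlds: {a, b, c, d, e, f, g, h, i}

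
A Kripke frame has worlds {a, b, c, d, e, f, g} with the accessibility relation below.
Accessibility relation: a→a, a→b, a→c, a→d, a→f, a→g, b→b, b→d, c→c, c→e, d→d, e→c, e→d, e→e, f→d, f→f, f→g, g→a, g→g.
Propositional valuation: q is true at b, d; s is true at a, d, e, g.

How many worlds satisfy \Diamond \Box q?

Recall that \Box ψ holds at a world iff ψ holds at every accessible world, and \Diamond ψ holds iff ψ holds at some accessible world.
Let φ = \Diamond \Box q. Evaluate φ at each world:
  a (successors {a, b, c, d, f, g}): φ is true.
  b (successors {b, d}): φ is true.
  c (successors {c, e}): φ is false.
  d (successors {d}): φ is true.
  e (successors {c, d, e}): φ is true.
  f (successors {d, f, g}): φ is true.
  g (successors {a, g}): φ is false.
For instance, at a:
  At a: \Diamond \Box q requires \Box q at some successor in {a, b, c, d, f, g}.
    \Box q holds at b, so \Diamond \Box q is true at a.
      At b: \Box q requires q at every successor {b, d}.
        At b: q is true.
        At d: q is true.
      So \Box q is true at b.
Satisfying worlds: {a, b, d, e, f}

5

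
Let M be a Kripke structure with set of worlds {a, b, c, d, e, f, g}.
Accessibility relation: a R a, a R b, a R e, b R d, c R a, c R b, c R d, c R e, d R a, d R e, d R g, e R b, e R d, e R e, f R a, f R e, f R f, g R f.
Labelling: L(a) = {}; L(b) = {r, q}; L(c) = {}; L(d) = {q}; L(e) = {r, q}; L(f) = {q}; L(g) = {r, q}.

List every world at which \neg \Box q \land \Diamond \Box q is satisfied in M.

Let φ = \neg \Box q \land \Diamond \Box q. Evaluate φ at each world:
  a (successors {a, b, e}): φ is true.
  b (successors {d}): φ is false.
  c (successors {a, b, d, e}): φ is true.
  d (successors {a, e, g}): φ is true.
  e (successors {b, d, e}): φ is false.
  f (successors {a, e, f}): φ is true.
  g (successors {f}): φ is false.
For instance, at e:
  At e: \neg \Box q is false, \Diamond \Box q is true, so \neg \Box q \land \Diamond \Box q is false.
    At e: \Box q is true, so \neg \Box q is false.
      At e: \Box q requires q at every successor {b, d, e}.
        At b: q is true.
        At d: q is true.
        At e: q is true.
      So \Box q is true at e.
    At e: \Diamond \Box q requires \Box q at some successor in {b, d, e}.
      \Box q holds at b, so \Diamond \Box q is true at e.
Satisfying worlds: {a, c, d, f}

a, c, d, f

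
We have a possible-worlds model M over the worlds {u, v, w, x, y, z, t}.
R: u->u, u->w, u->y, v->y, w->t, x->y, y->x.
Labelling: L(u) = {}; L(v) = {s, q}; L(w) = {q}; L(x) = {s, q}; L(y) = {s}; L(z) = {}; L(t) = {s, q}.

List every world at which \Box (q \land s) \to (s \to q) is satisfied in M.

Let φ = \Box (q \land s) \to (s \to q). Evaluate φ at each world:
  u (successors {u, w, y}): φ is true.
  v (successors {y}): φ is true.
  w (successors {t}): φ is true.
  x (successors {y}): φ is true.
  y (successors {x}): φ is false.
  z (successors ∅): φ is true.
  t (successors ∅): φ is true.
For instance, at u:
  At u: \Box (q \land s) is false, s \to q is true, so \Box (q \land s) \to (s \to q) is true.
    At u: \Box (q \land s) requires q \land s at every successor {u, w, y}.
      q \land s fails at u, so \Box (q \land s) is false at u.
Satisfying worlds: {u, v, w, x, z, t}

u, v, w, x, z, t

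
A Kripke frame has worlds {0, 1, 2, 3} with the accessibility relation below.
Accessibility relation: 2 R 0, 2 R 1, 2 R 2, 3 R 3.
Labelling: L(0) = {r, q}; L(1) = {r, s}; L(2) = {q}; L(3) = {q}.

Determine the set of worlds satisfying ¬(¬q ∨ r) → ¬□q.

0, 1, 2

Recall that □ψ holds at a world iff ψ holds at every accessible world, and ◇ψ holds iff ψ holds at some accessible world.
Let φ = ¬(¬q ∨ r) → ¬□q. Evaluate φ at each world:
  0 (successors ∅): φ is true.
  1 (successors ∅): φ is true.
  2 (successors {0, 1, 2}): φ is true.
  3 (successors {3}): φ is false.
For instance, at 2:
  At 2: ¬(¬q ∨ r) is true, ¬□q is true, so ¬(¬q ∨ r) → ¬□q is true.
    At 2: □q is false, so ¬□q is true.
      At 2: □q requires q at every successor {0, 1, 2}.
        q fails at 1, so □q is false at 2.
Satisfying worlds: {0, 1, 2}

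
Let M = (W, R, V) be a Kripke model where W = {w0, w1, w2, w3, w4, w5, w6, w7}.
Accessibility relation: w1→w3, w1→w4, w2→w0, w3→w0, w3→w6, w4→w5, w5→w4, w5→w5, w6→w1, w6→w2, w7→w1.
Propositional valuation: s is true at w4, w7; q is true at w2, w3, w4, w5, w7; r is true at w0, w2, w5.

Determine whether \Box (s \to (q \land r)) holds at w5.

No

Recall that \Box ψ holds at a world iff ψ holds at every accessible world, and \Diamond ψ holds iff ψ holds at some accessible world.
At w5: \Box (s \to (q \land r)) requires s \to (q \land r) at every successor {w4, w5}.
  s \to (q \land r) fails at w4, so \Box (s \to (q \land r)) is false at w5.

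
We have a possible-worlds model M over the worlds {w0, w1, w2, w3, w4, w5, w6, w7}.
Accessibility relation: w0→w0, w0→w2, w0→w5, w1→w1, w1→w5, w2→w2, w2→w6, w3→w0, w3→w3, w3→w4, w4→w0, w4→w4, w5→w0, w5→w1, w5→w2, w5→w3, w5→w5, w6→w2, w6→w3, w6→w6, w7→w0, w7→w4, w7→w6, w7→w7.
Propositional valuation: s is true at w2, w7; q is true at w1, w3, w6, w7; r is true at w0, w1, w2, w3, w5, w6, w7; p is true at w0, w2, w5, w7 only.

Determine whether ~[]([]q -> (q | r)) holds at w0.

No

At w0: []([]q -> (q | r)) is true, so ~[]([]q -> (q | r)) is false.
  At w0: []([]q -> (q | r)) requires []q -> (q | r) at every successor {w0, w2, w5}.
      At w0: []q is false, q | r is true, so []q -> (q | r) is true.
      At w2: []q is false, q | r is true, so []q -> (q | r) is true.
      At w5: []q is false, q | r is true, so []q -> (q | r) is true.
  So []([]q -> (q | r)) is true at w0.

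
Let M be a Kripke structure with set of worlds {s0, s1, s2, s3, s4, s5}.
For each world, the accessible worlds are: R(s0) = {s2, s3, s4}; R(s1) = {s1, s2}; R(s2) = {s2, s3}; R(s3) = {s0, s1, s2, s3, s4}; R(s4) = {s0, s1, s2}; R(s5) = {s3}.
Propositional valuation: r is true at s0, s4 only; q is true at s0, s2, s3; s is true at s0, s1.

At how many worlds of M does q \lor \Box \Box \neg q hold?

Let φ = q \lor \Box \Box \neg q. Evaluate φ at each world:
  s0 (successors {s2, s3, s4}): φ is true.
  s1 (successors {s1, s2}): φ is false.
  s2 (successors {s2, s3}): φ is true.
  s3 (successors {s0, s1, s2, s3, s4}): φ is true.
  s4 (successors {s0, s1, s2}): φ is false.
  s5 (successors {s3}): φ is false.
For instance, at s5:
  At s5: q is false, \Box \Box \neg q is false, so q \lor \Box \Box \neg q is false.
    At s5: \Box \Box \neg q requires \Box \neg q at every successor {s3}.
      \Box \neg q fails at s3, so \Box \Box \neg q is false at s5.
Satisfying worlds: {s0, s2, s3}

3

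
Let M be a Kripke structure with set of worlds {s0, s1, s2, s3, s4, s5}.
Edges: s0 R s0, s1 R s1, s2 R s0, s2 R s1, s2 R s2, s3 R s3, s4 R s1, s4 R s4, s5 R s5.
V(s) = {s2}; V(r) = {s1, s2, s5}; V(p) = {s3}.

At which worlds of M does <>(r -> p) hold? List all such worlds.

Let φ = <>(r -> p). Evaluate φ at each world:
  s0 (successors {s0}): φ is true.
  s1 (successors {s1}): φ is false.
  s2 (successors {s0, s1, s2}): φ is true.
  s3 (successors {s3}): φ is true.
  s4 (successors {s1, s4}): φ is true.
  s5 (successors {s5}): φ is false.
For instance, at s2:
  At s2: <>(r -> p) requires r -> p at some successor in {s0, s1, s2}.
    r -> p holds at s0, so <>(r -> p) is true at s2.
Satisfying worlds: {s0, s2, s3, s4}

s0, s2, s3, s4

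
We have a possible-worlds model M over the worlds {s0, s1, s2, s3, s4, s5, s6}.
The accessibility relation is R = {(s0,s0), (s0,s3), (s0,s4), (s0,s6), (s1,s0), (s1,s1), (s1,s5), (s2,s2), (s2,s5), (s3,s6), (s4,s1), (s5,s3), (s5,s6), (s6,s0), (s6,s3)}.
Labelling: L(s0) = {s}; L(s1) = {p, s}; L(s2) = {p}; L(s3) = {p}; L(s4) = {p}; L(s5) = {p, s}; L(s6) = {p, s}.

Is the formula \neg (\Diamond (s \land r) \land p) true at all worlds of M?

Recall that \Diamond ψ holds at a world iff ψ holds at some accessible world.
Let φ = \neg (\Diamond (s \land r) \land p). Evaluate φ at each world:
  s0 (successors {s0, s3, s4, s6}): φ is true.
  s1 (successors {s0, s1, s5}): φ is true.
  s2 (successors {s2, s5}): φ is true.
  s3 (successors {s6}): φ is true.
  s4 (successors {s1}): φ is true.
  s5 (successors {s3, s6}): φ is true.
  s6 (successors {s0, s3}): φ is true.
For instance, at s5:
  At s5: \Diamond (s \land r) \land p is false, so \neg (\Diamond (s \land r) \land p) is true.
    At s5: \Diamond (s \land r) is false, p is true, so \Diamond (s \land r) \land p is false.
      At s5: \Diamond (s \land r) requires s \land r at some successor in {s3, s6}.
        At s3: s \land r is false.
        At s6: s \land r is false.
      So \Diamond (s \land r) is false at s5.

Yes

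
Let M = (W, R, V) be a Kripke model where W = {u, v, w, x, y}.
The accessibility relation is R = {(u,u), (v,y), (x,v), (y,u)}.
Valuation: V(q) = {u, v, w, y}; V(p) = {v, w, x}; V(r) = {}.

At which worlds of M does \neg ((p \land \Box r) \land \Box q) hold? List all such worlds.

u, v, x, y

Let φ = \neg ((p \land \Box r) \land \Box q). Evaluate φ at each world:
  u (successors {u}): φ is true.
  v (successors {y}): φ is true.
  w (successors ∅): φ is false.
  x (successors {v}): φ is true.
  y (successors {u}): φ is true.
For instance, at y:
  At y: (p \land \Box r) \land \Box q is false, so \neg ((p \land \Box r) \land \Box q) is true.
    At y: p \land \Box r is false, \Box q is true, so (p \land \Box r) \land \Box q is false.
      At y: p is false, \Box r is false, so p \land \Box r is false.
      At y: \Box q requires q at every successor {u}.
        At u: q is true.
      So \Box q is true at y.
Satisfying worlds: {u, v, x, y}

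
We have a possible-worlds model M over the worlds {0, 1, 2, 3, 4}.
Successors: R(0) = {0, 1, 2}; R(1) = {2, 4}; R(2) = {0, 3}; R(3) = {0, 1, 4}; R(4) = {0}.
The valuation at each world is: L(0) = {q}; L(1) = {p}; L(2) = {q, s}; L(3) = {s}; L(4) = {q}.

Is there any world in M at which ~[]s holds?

Yes

Let φ = ~[]s. Evaluate φ at each world:
  0 (successors {0, 1, 2}): φ is true.
  1 (successors {2, 4}): φ is true.
  2 (successors {0, 3}): φ is true.
  3 (successors {0, 1, 4}): φ is true.
  4 (successors {0}): φ is true.
Detail at 0 (witness):
  At 0: []s is false, so ~[]s is true.
    At 0: []s requires s at every successor {0, 1, 2}.
      s fails at 0, so []s is false at 0.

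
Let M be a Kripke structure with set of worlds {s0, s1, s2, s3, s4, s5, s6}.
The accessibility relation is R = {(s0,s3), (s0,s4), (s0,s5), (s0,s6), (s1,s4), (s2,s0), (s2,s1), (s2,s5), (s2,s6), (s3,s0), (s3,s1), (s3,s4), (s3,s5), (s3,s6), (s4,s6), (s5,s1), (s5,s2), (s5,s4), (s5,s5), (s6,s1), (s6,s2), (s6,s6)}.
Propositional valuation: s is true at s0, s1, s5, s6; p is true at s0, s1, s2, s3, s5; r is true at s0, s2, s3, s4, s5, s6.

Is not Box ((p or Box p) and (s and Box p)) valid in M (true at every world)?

Yes

Let φ = not Box ((p or Box p) and (s and Box p)). Evaluate φ at each world:
  s0 (successors {s3, s4, s5, s6}): φ is true.
  s1 (successors {s4}): φ is true.
  s2 (successors {s0, s1, s5, s6}): φ is true.
  s3 (successors {s0, s1, s4, s5, s6}): φ is true.
  s4 (successors {s6}): φ is true.
  s5 (successors {s1, s2, s4, s5}): φ is true.
  s6 (successors {s1, s2, s6}): φ is true.
For instance, at s1:
  At s1: Box ((p or Box p) and (s and Box p)) is false, so not Box ((p or Box p) and (s and Box p)) is true.
    At s1: Box ((p or Box p) and (s and Box p)) requires (p or Box p) and (s and Box p) at every successor {s4}.
      (p or Box p) and (s and Box p) fails at s4, so Box ((p or Box p) and (s and Box p)) is false at s1.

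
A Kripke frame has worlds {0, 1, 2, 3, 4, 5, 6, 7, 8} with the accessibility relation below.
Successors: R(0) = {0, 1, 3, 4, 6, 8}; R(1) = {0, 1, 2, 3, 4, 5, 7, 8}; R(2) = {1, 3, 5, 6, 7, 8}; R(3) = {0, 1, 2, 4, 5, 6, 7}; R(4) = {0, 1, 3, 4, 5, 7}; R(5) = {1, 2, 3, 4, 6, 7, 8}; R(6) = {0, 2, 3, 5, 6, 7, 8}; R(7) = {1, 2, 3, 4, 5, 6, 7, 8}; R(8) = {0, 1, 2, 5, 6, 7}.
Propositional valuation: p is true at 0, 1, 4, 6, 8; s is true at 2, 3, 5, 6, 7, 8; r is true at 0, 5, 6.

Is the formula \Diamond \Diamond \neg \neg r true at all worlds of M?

Yes

Recall that \Diamond ψ holds at a world iff ψ holds at some accessible world.
Let φ = \Diamond \Diamond \neg \neg r. Evaluate φ at each world:
  0 (successors {0, 1, 3, 4, 6, 8}): φ is true.
  1 (successors {0, 1, 2, 3, 4, 5, 7, 8}): φ is true.
  2 (successors {1, 3, 5, 6, 7, 8}): φ is true.
  3 (successors {0, 1, 2, 4, 5, 6, 7}): φ is true.
  4 (successors {0, 1, 3, 4, 5, 7}): φ is true.
  5 (successors {1, 2, 3, 4, 6, 7, 8}): φ is true.
  6 (successors {0, 2, 3, 5, 6, 7, 8}): φ is true.
  7 (successors {1, 2, 3, 4, 5, 6, 7, 8}): φ is true.
  8 (successors {0, 1, 2, 5, 6, 7}): φ is true.
For instance, at 2:
  At 2: \Diamond \Diamond \neg \neg r requires \Diamond \neg \neg r at some successor in {1, 3, 5, 6, 7, 8}.
    \Diamond \neg \neg r holds at 1, so \Diamond \Diamond \neg \neg r is true at 2.
      At 1: \Diamond \neg \neg r requires \neg \neg r at some successor in {0, 1, 2, 3, 4, 5, 7, 8}.
        \neg \neg r holds at 0, so \Diamond \neg \neg r is true at 1.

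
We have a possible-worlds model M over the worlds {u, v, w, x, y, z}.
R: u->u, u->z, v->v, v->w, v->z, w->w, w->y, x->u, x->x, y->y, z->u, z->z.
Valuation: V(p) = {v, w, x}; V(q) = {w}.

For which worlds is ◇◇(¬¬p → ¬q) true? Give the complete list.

u, v, w, x, y, z

Let φ = ◇◇(¬¬p → ¬q). Evaluate φ at each world:
  u (successors {u, z}): φ is true.
  v (successors {v, w, z}): φ is true.
  w (successors {w, y}): φ is true.
  x (successors {u, x}): φ is true.
  y (successors {y}): φ is true.
  z (successors {u, z}): φ is true.
For instance, at x:
  At x: ◇◇(¬¬p → ¬q) requires ◇(¬¬p → ¬q) at some successor in {u, x}.
    ◇(¬¬p → ¬q) holds at u, so ◇◇(¬¬p → ¬q) is true at x.
      At u: ◇(¬¬p → ¬q) requires ¬¬p → ¬q at some successor in {u, z}.
        ¬¬p → ¬q holds at u, so ◇(¬¬p → ¬q) is true at u.
Satisfying worlds: {u, v, w, x, y, z}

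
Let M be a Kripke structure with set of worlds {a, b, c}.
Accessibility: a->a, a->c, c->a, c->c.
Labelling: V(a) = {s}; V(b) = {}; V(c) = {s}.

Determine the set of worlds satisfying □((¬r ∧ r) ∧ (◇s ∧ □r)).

Recall that □ψ holds at a world iff ψ holds at every accessible world, and ◇ψ holds iff ψ holds at some accessible world.
Let φ = □((¬r ∧ r) ∧ (◇s ∧ □r)). Evaluate φ at each world:
  a (successors {a, c}): φ is false.
  b (successors ∅): φ is true.
  c (successors {a, c}): φ is false.
For instance, at c:
  At c: □((¬r ∧ r) ∧ (◇s ∧ □r)) requires (¬r ∧ r) ∧ (◇s ∧ □r) at every successor {a, c}.
    (¬r ∧ r) ∧ (◇s ∧ □r) fails at a, so □((¬r ∧ r) ∧ (◇s ∧ □r)) is false at c.
      At a: ¬r ∧ r is false, ◇s ∧ □r is false, so (¬r ∧ r) ∧ (◇s ∧ □r) is false.
Satisfying worlds: {b}

b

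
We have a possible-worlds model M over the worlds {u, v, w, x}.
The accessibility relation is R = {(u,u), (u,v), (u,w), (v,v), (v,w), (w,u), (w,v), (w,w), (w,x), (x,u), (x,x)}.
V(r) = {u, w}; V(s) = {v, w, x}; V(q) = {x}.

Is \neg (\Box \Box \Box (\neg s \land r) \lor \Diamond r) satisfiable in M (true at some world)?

Recall that \Box ψ holds at a world iff ψ holds at every accessible world, and \Diamond ψ holds iff ψ holds at some accessible world.
Let φ = \neg (\Box \Box \Box (\neg s \land r) \lor \Diamond r). Evaluate φ at each world:
  u (successors {u, v, w}): φ is false.
  v (successors {v, w}): φ is false.
  w (successors {u, v, w, x}): φ is false.
  x (successors {u, x}): φ is false.
For instance, at w:
  At w: \Box \Box \Box (\neg s \land r) \lor \Diamond r is true, so \neg (\Box \Box \Box (\neg s \land r) \lor \Diamond r) is false.
    At w: \Box \Box \Box (\neg s \land r) is false, \Diamond r is true, so \Box \Box \Box (\neg s \land r) \lor \Diamond r is true.
      At w: \Box \Box \Box (\neg s \land r) requires \Box \Box (\neg s \land r) at every successor {u, v, w, x}.
        \Box \Box (\neg s \land r) fails at u, so \Box \Box \Box (\neg s \land r) is false at w.
      At w: \Diamond r requires r at some successor in {u, v, w, x}.
        r holds at u, so \Diamond r is true at w.

No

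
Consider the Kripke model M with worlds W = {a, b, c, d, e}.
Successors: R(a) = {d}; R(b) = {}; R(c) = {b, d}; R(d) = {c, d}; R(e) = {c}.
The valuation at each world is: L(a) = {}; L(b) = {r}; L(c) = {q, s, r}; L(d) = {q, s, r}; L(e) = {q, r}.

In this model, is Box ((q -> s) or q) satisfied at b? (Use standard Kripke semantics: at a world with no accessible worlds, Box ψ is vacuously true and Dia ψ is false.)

Yes

Recall that Box ψ holds at a world iff ψ holds at every accessible world, and Dia ψ holds iff ψ holds at some accessible world.
At b: no accessible worlds, so Box ((q -> s) or q) holds vacuously.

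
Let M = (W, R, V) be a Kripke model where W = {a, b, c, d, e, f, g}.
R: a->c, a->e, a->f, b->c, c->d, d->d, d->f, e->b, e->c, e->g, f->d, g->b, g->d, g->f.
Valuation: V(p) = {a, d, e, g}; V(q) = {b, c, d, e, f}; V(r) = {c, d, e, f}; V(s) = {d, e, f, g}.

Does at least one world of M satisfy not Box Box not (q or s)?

Yes

Let φ = not Box Box not (q or s). Evaluate φ at each world:
  a (successors {c, e, f}): φ is true.
  b (successors {c}): φ is true.
  c (successors {d}): φ is true.
  d (successors {d, f}): φ is true.
  e (successors {b, c, g}): φ is true.
  f (successors {d}): φ is true.
  g (successors {b, d, f}): φ is true.
Detail at a (witness):
  At a: Box Box not (q or s) is false, so not Box Box not (q or s) is true.
    At a: Box Box not (q or s) requires Box not (q or s) at every successor {c, e, f}.
      Box not (q or s) fails at c, so Box Box not (q or s) is false at a.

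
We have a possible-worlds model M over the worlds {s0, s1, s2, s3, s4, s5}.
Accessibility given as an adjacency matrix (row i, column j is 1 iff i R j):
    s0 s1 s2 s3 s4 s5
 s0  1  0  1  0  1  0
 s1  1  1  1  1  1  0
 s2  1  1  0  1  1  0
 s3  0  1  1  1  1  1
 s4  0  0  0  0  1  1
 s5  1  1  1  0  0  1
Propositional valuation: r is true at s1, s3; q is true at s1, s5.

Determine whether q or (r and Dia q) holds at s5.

At s5: q is true, r and Dia q is false, so q or (r and Dia q) is true.
  At s5: r is false, Dia q is true, so r and Dia q is false.
    At s5: Dia q requires q at some successor in {s0, s1, s2, s5}.
      q holds at s1, so Dia q is true at s5.

Yes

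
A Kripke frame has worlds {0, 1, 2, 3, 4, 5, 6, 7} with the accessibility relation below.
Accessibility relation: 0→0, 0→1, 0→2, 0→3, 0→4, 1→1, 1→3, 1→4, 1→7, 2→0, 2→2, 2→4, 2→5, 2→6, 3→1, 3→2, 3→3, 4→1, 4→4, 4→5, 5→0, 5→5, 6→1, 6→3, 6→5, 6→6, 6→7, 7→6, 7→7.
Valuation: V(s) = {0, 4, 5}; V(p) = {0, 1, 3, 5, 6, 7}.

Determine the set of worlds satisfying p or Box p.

0, 1, 3, 5, 6, 7

Let φ = p or Box p. Evaluate φ at each world:
  0 (successors {0, 1, 2, 3, 4}): φ is true.
  1 (successors {1, 3, 4, 7}): φ is true.
  2 (successors {0, 2, 4, 5, 6}): φ is false.
  3 (successors {1, 2, 3}): φ is true.
  4 (successors {1, 4, 5}): φ is false.
  5 (successors {0, 5}): φ is true.
  6 (successors {1, 3, 5, 6, 7}): φ is true.
  7 (successors {6, 7}): φ is true.
For instance, at 5:
  At 5: p is true, Box p is true, so p or Box p is true.
    At 5: Box p requires p at every successor {0, 5}.
      At 0: p is true.
      At 5: p is true.
    So Box p is true at 5.
Satisfying worlds: {0, 1, 3, 5, 6, 7}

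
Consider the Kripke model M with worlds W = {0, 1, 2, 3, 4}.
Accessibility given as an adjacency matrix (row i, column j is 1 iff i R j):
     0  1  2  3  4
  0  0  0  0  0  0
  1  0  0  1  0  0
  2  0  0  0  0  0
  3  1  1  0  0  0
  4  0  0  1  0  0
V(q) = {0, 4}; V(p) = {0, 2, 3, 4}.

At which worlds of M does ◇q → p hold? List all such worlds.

Let φ = ◇q → p. Evaluate φ at each world:
  0 (successors ∅): φ is true.
  1 (successors {2}): φ is true.
  2 (successors ∅): φ is true.
  3 (successors {0, 1}): φ is true.
  4 (successors {2}): φ is true.
For instance, at 1:
  At 1: ◇q is false, p is false, so ◇q → p is true.
    At 1: ◇q requires q at some successor in {2}.
      At 2: q is false.
    So ◇q is false at 1.
Satisfying worlds: {0, 1, 2, 3, 4}

0, 1, 2, 3, 4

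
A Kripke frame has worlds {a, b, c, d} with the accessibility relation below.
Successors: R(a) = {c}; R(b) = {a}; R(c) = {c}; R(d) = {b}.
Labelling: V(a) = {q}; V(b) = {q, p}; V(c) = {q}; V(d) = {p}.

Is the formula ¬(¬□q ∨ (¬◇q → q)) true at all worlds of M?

Let φ = ¬(¬□q ∨ (¬◇q → q)). Evaluate φ at each world:
  a (successors {c}): φ is false.
  b (successors {a}): φ is false.
  c (successors {c}): φ is false.
  d (successors {b}): φ is false.
Detail at a (counterexample):
  At a: ¬□q ∨ (¬◇q → q) is true, so ¬(¬□q ∨ (¬◇q → q)) is false.
    At a: ¬□q is false, ¬◇q → q is true, so ¬□q ∨ (¬◇q → q) is true.
      At a: □q is true, so ¬□q is false.
      At a: ¬◇q is false, q is true, so ¬◇q → q is true.

No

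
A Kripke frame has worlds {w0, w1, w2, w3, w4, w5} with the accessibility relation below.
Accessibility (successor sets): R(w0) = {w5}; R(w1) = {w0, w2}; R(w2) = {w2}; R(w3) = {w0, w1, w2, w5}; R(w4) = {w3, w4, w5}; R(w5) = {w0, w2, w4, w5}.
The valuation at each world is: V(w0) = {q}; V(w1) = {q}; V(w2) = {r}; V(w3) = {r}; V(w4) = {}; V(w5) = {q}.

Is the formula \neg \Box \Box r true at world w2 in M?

No

At w2: \Box \Box r is true, so \neg \Box \Box r is false.
  At w2: \Box \Box r requires \Box r at every successor {w2}.
      At w2: \Box r requires r at every successor {w2}.
        At w2: r is true.
      So \Box r is true at w2.
  So \Box \Box r is true at w2.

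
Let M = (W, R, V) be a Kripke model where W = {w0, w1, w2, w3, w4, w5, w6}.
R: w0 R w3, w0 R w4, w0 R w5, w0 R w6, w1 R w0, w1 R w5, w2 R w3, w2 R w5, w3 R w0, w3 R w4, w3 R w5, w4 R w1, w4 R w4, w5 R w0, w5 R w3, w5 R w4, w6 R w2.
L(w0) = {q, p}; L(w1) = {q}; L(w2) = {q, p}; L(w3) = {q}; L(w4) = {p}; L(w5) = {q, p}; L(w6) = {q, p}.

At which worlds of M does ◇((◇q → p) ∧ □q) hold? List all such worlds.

w0, w6

Let φ = ◇((◇q → p) ∧ □q). Evaluate φ at each world:
  w0 (successors {w3, w4, w5, w6}): φ is true.
  w1 (successors {w0, w5}): φ is false.
  w2 (successors {w3, w5}): φ is false.
  w3 (successors {w0, w4, w5}): φ is false.
  w4 (successors {w1, w4}): φ is false.
  w5 (successors {w0, w3, w4}): φ is false.
  w6 (successors {w2}): φ is true.
For instance, at w6:
  At w6: ◇((◇q → p) ∧ □q) requires (◇q → p) ∧ □q at some successor in {w2}.
    (◇q → p) ∧ □q holds at w2, so ◇((◇q → p) ∧ □q) is true at w6.
      At w2: ◇q → p is true, □q is true, so (◇q → p) ∧ □q is true.
Satisfying worlds: {w0, w6}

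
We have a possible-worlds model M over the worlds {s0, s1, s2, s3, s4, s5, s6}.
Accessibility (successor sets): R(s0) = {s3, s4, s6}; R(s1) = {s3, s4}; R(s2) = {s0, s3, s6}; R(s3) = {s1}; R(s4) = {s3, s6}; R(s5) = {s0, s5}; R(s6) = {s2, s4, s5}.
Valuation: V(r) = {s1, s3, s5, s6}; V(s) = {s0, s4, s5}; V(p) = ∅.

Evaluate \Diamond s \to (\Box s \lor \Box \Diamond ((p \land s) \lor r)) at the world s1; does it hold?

Yes

Recall that \Box ψ holds at a world iff ψ holds at every accessible world, and \Diamond ψ holds iff ψ holds at some accessible world.
At s1: \Diamond s is true, \Box s \lor \Box \Diamond ((p \land s) \lor r) is true, so \Diamond s \to (\Box s \lor \Box \Diamond ((p \land s) \lor r)) is true.
  At s1: \Diamond s requires s at some successor in {s3, s4}.
    s holds at s4, so \Diamond s is true at s1.
  At s1: \Box s is false, \Box \Diamond ((p \land s) \lor r) is true, so \Box s \lor \Box \Diamond ((p \land s) \lor r) is true.
    At s1: \Box s requires s at every successor {s3, s4}.
      s fails at s3, so \Box s is false at s1.
    At s1: \Box \Diamond ((p \land s) \lor r) requires \Diamond ((p \land s) \lor r) at every successor {s3, s4}.
      At s3: \Diamond ((p \land s) \lor r) is true.
      At s4: \Diamond ((p \land s) \lor r) is true.
    So \Box \Diamond ((p \land s) \lor r) is true at s1.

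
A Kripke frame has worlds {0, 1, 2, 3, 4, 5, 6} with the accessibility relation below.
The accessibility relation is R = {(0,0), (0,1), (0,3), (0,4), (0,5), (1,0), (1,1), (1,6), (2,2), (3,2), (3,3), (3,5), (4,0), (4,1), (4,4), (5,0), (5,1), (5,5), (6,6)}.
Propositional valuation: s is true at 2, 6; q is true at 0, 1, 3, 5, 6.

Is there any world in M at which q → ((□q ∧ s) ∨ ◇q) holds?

Yes

Let φ = q → ((□q ∧ s) ∨ ◇q). Evaluate φ at each world:
  0 (successors {0, 1, 3, 4, 5}): φ is true.
  1 (successors {0, 1, 6}): φ is true.
  2 (successors {2}): φ is true.
  3 (successors {2, 3, 5}): φ is true.
  4 (successors {0, 1, 4}): φ is true.
  5 (successors {0, 1, 5}): φ is true.
  6 (successors {6}): φ is true.
Detail at 0 (witness):
  At 0: q is true, (□q ∧ s) ∨ ◇q is true, so q → ((□q ∧ s) ∨ ◇q) is true.
    At 0: □q ∧ s is false, ◇q is true, so (□q ∧ s) ∨ ◇q is true.
      At 0: □q is false, s is false, so □q ∧ s is false.
      At 0: ◇q requires q at some successor in {0, 1, 3, 4, 5}.
        q holds at 0, so ◇q is true at 0.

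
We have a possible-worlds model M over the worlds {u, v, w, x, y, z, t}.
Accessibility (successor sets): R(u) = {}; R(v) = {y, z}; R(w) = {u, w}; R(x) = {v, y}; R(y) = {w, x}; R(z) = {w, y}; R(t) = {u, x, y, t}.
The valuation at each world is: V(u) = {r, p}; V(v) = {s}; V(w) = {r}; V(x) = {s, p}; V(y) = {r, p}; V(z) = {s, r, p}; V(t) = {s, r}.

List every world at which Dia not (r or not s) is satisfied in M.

Let φ = Dia not (r or not s). Evaluate φ at each world:
  u (successors ∅): φ is false.
  v (successors {y, z}): φ is false.
  w (successors {u, w}): φ is false.
  x (successors {v, y}): φ is true.
  y (successors {w, x}): φ is true.
  z (successors {w, y}): φ is false.
  t (successors {u, x, y, t}): φ is true.
For instance, at w:
  At w: Dia not (r or not s) requires not (r or not s) at some successor in {u, w}.
    At u: not (r or not s) is false.
    At w: not (r or not s) is false.
  So Dia not (r or not s) is false at w.
Satisfying worlds: {x, y, t}

x, y, t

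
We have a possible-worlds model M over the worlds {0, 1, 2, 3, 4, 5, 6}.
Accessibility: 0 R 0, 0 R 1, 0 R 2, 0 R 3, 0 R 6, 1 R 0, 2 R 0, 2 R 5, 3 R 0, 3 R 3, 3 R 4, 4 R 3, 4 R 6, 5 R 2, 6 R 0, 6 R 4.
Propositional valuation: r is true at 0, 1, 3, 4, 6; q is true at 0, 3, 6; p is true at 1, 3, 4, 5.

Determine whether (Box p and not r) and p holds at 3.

No

At 3: Box p and not r is false, p is true, so (Box p and not r) and p is false.
  At 3: Box p is false, not r is false, so Box p and not r is false.
    At 3: Box p requires p at every successor {0, 3, 4}.
      p fails at 0, so Box p is false at 3.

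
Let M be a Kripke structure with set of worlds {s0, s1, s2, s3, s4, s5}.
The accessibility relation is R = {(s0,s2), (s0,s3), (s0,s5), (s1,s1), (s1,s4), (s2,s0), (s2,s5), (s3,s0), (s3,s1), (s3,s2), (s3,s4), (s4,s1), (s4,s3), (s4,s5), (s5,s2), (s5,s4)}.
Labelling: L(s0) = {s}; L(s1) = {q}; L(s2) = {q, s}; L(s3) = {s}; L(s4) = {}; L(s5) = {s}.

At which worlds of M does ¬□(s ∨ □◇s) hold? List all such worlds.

s1, s3, s4, s5

Let φ = ¬□(s ∨ □◇s). Evaluate φ at each world:
  s0 (successors {s2, s3, s5}): φ is false.
  s1 (successors {s1, s4}): φ is true.
  s2 (successors {s0, s5}): φ is false.
  s3 (successors {s0, s1, s2, s4}): φ is true.
  s4 (successors {s1, s3, s5}): φ is true.
  s5 (successors {s2, s4}): φ is true.
For instance, at s3:
  At s3: □(s ∨ □◇s) is false, so ¬□(s ∨ □◇s) is true.
    At s3: □(s ∨ □◇s) requires s ∨ □◇s at every successor {s0, s1, s2, s4}.
      s ∨ □◇s fails at s1, so □(s ∨ □◇s) is false at s3.
Satisfying worlds: {s1, s3, s4, s5}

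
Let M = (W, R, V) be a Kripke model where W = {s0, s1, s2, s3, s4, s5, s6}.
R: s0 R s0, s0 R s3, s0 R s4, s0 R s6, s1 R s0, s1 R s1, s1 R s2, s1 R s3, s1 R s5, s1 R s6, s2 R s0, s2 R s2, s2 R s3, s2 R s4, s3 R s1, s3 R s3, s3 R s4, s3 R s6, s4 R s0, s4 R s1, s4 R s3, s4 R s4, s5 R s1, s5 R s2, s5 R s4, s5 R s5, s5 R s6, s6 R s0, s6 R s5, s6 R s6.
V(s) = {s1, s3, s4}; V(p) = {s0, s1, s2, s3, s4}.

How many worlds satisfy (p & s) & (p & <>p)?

3

Let φ = (p & s) & (p & <>p). Evaluate φ at each world:
  s0 (successors {s0, s3, s4, s6}): φ is false.
  s1 (successors {s0, s1, s2, s3, s5, s6}): φ is true.
  s2 (successors {s0, s2, s3, s4}): φ is false.
  s3 (successors {s1, s3, s4, s6}): φ is true.
  s4 (successors {s0, s1, s3, s4}): φ is true.
  s5 (successors {s1, s2, s4, s5, s6}): φ is false.
  s6 (successors {s0, s5, s6}): φ is false.
For instance, at s3:
  At s3: p & s is true, p & <>p is true, so (p & s) & (p & <>p) is true.
    At s3: p is true, <>p is true, so p & <>p is true.
      At s3: <>p requires p at some successor in {s1, s3, s4, s6}.
        p holds at s1, so <>p is true at s3.
Satisfying worlds: {s1, s3, s4}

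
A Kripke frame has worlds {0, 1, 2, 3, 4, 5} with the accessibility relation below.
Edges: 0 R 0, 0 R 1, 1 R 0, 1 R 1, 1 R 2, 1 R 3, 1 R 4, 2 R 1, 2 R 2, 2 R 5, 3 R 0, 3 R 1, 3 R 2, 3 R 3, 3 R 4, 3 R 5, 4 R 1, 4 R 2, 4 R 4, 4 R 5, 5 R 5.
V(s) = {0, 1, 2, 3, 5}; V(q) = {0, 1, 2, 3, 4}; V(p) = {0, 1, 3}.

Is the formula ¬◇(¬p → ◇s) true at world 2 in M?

No

At 2: ◇(¬p → ◇s) is true, so ¬◇(¬p → ◇s) is false.
  At 2: ◇(¬p → ◇s) requires ¬p → ◇s at some successor in {1, 2, 5}.
    ¬p → ◇s holds at 1, so ◇(¬p → ◇s) is true at 2.
      At 1: ¬p is false, ◇s is true, so ¬p → ◇s is true.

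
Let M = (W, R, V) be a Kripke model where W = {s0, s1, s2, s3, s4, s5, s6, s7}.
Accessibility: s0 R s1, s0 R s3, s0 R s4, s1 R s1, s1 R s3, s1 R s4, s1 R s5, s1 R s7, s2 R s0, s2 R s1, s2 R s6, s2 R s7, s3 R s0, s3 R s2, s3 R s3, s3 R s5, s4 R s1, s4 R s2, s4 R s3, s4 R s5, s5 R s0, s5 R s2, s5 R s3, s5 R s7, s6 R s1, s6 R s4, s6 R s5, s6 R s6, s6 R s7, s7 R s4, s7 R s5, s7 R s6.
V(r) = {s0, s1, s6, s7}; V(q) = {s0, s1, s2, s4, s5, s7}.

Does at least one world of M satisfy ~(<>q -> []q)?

Let φ = ~(<>q -> []q). Evaluate φ at each world:
  s0 (successors {s1, s3, s4}): φ is true.
  s1 (successors {s1, s3, s4, s5, s7}): φ is true.
  s2 (successors {s0, s1, s6, s7}): φ is true.
  s3 (successors {s0, s2, s3, s5}): φ is true.
  s4 (successors {s1, s2, s3, s5}): φ is true.
  s5 (successors {s0, s2, s3, s7}): φ is true.
  s6 (successors {s1, s4, s5, s6, s7}): φ is true.
  s7 (successors {s4, s5, s6}): φ is true.
Detail at s0 (witness):
  At s0: <>q -> []q is false, so ~(<>q -> []q) is true.
    At s0: <>q is true, []q is false, so <>q -> []q is false.
      At s0: <>q requires q at some successor in {s1, s3, s4}.
        q holds at s1, so <>q is true at s0.
      At s0: []q requires q at every successor {s1, s3, s4}.
        q fails at s3, so []q is false at s0.

Yes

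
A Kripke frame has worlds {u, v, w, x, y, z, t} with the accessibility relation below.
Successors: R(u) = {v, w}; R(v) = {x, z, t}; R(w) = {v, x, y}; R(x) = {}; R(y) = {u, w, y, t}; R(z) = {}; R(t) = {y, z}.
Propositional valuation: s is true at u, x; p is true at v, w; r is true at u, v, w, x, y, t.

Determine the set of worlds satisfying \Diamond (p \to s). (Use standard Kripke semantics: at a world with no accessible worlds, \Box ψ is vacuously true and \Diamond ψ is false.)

Let φ = \Diamond (p \to s). Evaluate φ at each world:
  u (successors {v, w}): φ is false.
  v (successors {x, z, t}): φ is true.
  w (successors {v, x, y}): φ is true.
  x (successors ∅): φ is false.
  y (successors {u, w, y, t}): φ is true.
  z (successors ∅): φ is false.
  t (successors {y, z}): φ is true.
For instance, at y:
  At y: \Diamond (p \to s) requires p \to s at some successor in {u, w, y, t}.
    p \to s holds at u, so \Diamond (p \to s) is true at y.
Satisfying worlds: {v, w, y, t}

v, w, y, t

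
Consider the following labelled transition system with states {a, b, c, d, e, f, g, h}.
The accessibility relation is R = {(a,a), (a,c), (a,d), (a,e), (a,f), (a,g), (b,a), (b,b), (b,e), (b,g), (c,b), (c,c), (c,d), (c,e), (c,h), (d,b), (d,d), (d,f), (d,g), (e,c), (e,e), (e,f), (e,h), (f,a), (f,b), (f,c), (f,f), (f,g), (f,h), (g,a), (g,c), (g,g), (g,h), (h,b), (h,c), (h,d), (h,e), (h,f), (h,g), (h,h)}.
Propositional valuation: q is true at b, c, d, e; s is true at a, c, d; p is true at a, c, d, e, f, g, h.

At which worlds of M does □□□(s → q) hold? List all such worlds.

Let φ = □□□(s → q). Evaluate φ at each world:
  a (successors {a, c, d, e, f, g}): φ is false.
  b (successors {a, b, e, g}): φ is false.
  c (successors {b, c, d, e, h}): φ is false.
  d (successors {b, d, f, g}): φ is false.
  e (successors {c, e, f, h}): φ is false.
  f (successors {a, b, c, f, g, h}): φ is false.
  g (successors {a, c, g, h}): φ is false.
  h (successors {b, c, d, e, f, g, h}): φ is false.
For instance, at a:
  At a: □□□(s → q) requires □□(s → q) at every successor {a, c, d, e, f, g}.
    □□(s → q) fails at a, so □□□(s → q) is false at a.
      At a: □□(s → q) requires □(s → q) at every successor {a, c, d, e, f, g}.
        □(s → q) fails at a, so □□(s → q) is false at a.
Satisfying worlds: none.

none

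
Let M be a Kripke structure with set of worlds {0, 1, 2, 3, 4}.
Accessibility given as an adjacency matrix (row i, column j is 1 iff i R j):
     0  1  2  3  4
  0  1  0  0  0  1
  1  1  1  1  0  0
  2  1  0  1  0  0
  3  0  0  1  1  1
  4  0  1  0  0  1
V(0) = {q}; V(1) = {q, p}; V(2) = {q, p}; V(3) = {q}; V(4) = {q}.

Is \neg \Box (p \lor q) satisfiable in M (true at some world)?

No

Let φ = \neg \Box (p \lor q). Evaluate φ at each world:
  0 (successors {0, 4}): φ is false.
  1 (successors {0, 1, 2}): φ is false.
  2 (successors {0, 2}): φ is false.
  3 (successors {2, 3, 4}): φ is false.
  4 (successors {1, 4}): φ is false.
For instance, at 3:
  At 3: \Box (p \lor q) is true, so \neg \Box (p \lor q) is false.
    At 3: \Box (p \lor q) requires p \lor q at every successor {2, 3, 4}.
      At 2: p \lor q is true.
      At 3: p \lor q is true.
      At 4: p \lor q is true.
    So \Box (p \lor q) is true at 3.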